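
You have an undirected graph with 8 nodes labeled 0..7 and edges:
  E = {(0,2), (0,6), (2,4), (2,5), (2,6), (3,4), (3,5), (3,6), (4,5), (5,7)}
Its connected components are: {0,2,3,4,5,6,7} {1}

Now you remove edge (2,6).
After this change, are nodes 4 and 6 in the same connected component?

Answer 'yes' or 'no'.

Initial components: {0,2,3,4,5,6,7} {1}
Removing edge (2,6): not a bridge — component count unchanged at 2.
New components: {0,2,3,4,5,6,7} {1}
Are 4 and 6 in the same component? yes

Answer: yes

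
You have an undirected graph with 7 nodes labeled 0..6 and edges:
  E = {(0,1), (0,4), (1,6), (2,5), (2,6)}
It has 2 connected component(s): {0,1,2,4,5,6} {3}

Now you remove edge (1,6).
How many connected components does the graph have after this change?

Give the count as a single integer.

Initial component count: 2
Remove (1,6): it was a bridge. Count increases: 2 -> 3.
  After removal, components: {0,1,4} {2,5,6} {3}
New component count: 3

Answer: 3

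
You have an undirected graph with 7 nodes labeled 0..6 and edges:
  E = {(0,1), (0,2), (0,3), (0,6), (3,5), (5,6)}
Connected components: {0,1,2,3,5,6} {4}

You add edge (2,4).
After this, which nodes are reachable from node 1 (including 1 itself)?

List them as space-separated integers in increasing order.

Before: nodes reachable from 1: {0,1,2,3,5,6}
Adding (2,4): merges 1's component with another. Reachability grows.
After: nodes reachable from 1: {0,1,2,3,4,5,6}

Answer: 0 1 2 3 4 5 6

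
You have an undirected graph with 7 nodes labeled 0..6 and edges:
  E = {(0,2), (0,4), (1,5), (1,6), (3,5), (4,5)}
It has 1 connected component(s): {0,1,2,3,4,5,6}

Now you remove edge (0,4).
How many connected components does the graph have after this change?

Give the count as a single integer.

Initial component count: 1
Remove (0,4): it was a bridge. Count increases: 1 -> 2.
  After removal, components: {0,2} {1,3,4,5,6}
New component count: 2

Answer: 2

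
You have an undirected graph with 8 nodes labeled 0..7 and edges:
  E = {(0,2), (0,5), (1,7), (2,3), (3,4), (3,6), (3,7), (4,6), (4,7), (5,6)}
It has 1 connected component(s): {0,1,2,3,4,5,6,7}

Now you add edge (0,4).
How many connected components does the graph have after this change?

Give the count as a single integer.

Initial component count: 1
Add (0,4): endpoints already in same component. Count unchanged: 1.
New component count: 1

Answer: 1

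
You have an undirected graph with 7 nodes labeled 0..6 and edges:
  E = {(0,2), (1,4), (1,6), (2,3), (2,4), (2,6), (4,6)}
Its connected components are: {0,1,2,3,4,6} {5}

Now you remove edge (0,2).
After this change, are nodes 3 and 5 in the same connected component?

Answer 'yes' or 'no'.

Initial components: {0,1,2,3,4,6} {5}
Removing edge (0,2): it was a bridge — component count 2 -> 3.
New components: {0} {1,2,3,4,6} {5}
Are 3 and 5 in the same component? no

Answer: no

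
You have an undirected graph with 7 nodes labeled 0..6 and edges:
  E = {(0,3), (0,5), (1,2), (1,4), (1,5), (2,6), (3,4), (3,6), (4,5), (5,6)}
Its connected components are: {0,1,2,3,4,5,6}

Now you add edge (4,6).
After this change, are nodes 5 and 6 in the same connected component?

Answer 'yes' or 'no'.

Initial components: {0,1,2,3,4,5,6}
Adding edge (4,6): both already in same component {0,1,2,3,4,5,6}. No change.
New components: {0,1,2,3,4,5,6}
Are 5 and 6 in the same component? yes

Answer: yes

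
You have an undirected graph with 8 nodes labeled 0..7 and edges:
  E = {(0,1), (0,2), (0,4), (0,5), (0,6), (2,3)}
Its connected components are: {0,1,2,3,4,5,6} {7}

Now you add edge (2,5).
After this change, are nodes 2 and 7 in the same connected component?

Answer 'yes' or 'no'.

Initial components: {0,1,2,3,4,5,6} {7}
Adding edge (2,5): both already in same component {0,1,2,3,4,5,6}. No change.
New components: {0,1,2,3,4,5,6} {7}
Are 2 and 7 in the same component? no

Answer: no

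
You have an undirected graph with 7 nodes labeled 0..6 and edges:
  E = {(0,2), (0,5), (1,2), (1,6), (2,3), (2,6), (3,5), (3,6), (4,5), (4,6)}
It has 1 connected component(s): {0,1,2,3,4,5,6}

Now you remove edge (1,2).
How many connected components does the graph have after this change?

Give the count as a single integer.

Answer: 1

Derivation:
Initial component count: 1
Remove (1,2): not a bridge. Count unchanged: 1.
  After removal, components: {0,1,2,3,4,5,6}
New component count: 1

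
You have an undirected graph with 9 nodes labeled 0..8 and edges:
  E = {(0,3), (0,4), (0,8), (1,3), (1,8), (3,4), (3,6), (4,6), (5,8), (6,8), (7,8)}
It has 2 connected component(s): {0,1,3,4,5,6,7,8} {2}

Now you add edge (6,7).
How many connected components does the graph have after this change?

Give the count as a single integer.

Initial component count: 2
Add (6,7): endpoints already in same component. Count unchanged: 2.
New component count: 2

Answer: 2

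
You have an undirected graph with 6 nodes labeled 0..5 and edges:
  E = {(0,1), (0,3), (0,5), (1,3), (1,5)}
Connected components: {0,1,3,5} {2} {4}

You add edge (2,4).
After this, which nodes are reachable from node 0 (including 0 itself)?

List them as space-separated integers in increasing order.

Before: nodes reachable from 0: {0,1,3,5}
Adding (2,4): merges two components, but neither contains 0. Reachability from 0 unchanged.
After: nodes reachable from 0: {0,1,3,5}

Answer: 0 1 3 5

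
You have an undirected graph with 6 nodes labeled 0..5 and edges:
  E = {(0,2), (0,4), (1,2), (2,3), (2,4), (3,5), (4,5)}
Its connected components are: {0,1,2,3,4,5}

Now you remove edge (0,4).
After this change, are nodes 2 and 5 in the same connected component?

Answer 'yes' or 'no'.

Initial components: {0,1,2,3,4,5}
Removing edge (0,4): not a bridge — component count unchanged at 1.
New components: {0,1,2,3,4,5}
Are 2 and 5 in the same component? yes

Answer: yes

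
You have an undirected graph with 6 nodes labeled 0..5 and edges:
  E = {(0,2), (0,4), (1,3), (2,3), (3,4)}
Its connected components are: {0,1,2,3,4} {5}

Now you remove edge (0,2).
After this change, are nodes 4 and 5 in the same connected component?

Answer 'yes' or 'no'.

Answer: no

Derivation:
Initial components: {0,1,2,3,4} {5}
Removing edge (0,2): not a bridge — component count unchanged at 2.
New components: {0,1,2,3,4} {5}
Are 4 and 5 in the same component? no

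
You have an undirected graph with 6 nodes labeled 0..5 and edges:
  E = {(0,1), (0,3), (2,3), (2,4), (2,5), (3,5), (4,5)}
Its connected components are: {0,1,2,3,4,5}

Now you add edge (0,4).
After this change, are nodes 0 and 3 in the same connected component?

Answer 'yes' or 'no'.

Initial components: {0,1,2,3,4,5}
Adding edge (0,4): both already in same component {0,1,2,3,4,5}. No change.
New components: {0,1,2,3,4,5}
Are 0 and 3 in the same component? yes

Answer: yes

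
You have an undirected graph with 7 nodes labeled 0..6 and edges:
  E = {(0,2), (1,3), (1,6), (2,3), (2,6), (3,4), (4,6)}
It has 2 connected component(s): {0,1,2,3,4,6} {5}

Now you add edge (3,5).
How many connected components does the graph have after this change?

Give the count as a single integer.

Answer: 1

Derivation:
Initial component count: 2
Add (3,5): merges two components. Count decreases: 2 -> 1.
New component count: 1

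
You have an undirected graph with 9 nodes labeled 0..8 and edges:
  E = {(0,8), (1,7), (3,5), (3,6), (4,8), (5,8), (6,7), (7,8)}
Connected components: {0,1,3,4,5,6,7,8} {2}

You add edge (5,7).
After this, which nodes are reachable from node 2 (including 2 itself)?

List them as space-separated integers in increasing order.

Answer: 2

Derivation:
Before: nodes reachable from 2: {2}
Adding (5,7): both endpoints already in same component. Reachability from 2 unchanged.
After: nodes reachable from 2: {2}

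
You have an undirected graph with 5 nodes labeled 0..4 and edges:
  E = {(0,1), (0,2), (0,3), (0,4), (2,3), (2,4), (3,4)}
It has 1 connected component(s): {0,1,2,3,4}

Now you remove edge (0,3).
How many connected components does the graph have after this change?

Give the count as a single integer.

Initial component count: 1
Remove (0,3): not a bridge. Count unchanged: 1.
  After removal, components: {0,1,2,3,4}
New component count: 1

Answer: 1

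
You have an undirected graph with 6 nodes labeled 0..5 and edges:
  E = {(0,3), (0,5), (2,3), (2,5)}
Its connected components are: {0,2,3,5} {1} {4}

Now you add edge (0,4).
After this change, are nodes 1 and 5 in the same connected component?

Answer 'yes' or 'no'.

Answer: no

Derivation:
Initial components: {0,2,3,5} {1} {4}
Adding edge (0,4): merges {0,2,3,5} and {4}.
New components: {0,2,3,4,5} {1}
Are 1 and 5 in the same component? no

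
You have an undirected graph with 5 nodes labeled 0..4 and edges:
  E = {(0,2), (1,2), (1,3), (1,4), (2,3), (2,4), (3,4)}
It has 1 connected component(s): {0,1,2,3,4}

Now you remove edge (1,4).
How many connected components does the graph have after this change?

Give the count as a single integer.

Initial component count: 1
Remove (1,4): not a bridge. Count unchanged: 1.
  After removal, components: {0,1,2,3,4}
New component count: 1

Answer: 1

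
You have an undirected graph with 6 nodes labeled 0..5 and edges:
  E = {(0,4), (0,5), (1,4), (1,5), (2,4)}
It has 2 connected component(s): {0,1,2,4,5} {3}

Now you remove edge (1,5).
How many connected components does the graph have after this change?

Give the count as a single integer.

Initial component count: 2
Remove (1,5): not a bridge. Count unchanged: 2.
  After removal, components: {0,1,2,4,5} {3}
New component count: 2

Answer: 2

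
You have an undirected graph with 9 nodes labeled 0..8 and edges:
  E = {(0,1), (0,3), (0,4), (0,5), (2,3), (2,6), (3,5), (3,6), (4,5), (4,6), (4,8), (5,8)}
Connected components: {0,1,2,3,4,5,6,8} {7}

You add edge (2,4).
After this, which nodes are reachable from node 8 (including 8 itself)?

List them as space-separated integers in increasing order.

Answer: 0 1 2 3 4 5 6 8

Derivation:
Before: nodes reachable from 8: {0,1,2,3,4,5,6,8}
Adding (2,4): both endpoints already in same component. Reachability from 8 unchanged.
After: nodes reachable from 8: {0,1,2,3,4,5,6,8}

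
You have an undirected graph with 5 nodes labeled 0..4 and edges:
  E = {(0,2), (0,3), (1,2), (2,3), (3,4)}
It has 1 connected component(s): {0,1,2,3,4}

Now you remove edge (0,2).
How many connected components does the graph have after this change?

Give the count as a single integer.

Answer: 1

Derivation:
Initial component count: 1
Remove (0,2): not a bridge. Count unchanged: 1.
  After removal, components: {0,1,2,3,4}
New component count: 1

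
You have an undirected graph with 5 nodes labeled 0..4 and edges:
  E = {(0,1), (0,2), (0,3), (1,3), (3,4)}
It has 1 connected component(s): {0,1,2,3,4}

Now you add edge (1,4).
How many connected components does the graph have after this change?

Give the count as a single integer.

Initial component count: 1
Add (1,4): endpoints already in same component. Count unchanged: 1.
New component count: 1

Answer: 1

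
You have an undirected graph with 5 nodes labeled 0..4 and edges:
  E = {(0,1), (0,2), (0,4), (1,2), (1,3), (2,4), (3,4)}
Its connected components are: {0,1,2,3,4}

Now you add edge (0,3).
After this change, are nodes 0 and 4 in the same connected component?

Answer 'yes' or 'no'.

Answer: yes

Derivation:
Initial components: {0,1,2,3,4}
Adding edge (0,3): both already in same component {0,1,2,3,4}. No change.
New components: {0,1,2,3,4}
Are 0 and 4 in the same component? yes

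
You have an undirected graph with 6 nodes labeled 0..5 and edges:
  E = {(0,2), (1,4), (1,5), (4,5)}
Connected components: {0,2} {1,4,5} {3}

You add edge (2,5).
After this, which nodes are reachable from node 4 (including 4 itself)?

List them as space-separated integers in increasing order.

Answer: 0 1 2 4 5

Derivation:
Before: nodes reachable from 4: {1,4,5}
Adding (2,5): merges 4's component with another. Reachability grows.
After: nodes reachable from 4: {0,1,2,4,5}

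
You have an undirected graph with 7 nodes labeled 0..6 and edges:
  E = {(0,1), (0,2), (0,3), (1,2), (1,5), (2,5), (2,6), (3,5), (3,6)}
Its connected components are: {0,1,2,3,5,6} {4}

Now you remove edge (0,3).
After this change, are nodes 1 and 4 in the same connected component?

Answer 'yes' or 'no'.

Answer: no

Derivation:
Initial components: {0,1,2,3,5,6} {4}
Removing edge (0,3): not a bridge — component count unchanged at 2.
New components: {0,1,2,3,5,6} {4}
Are 1 and 4 in the same component? no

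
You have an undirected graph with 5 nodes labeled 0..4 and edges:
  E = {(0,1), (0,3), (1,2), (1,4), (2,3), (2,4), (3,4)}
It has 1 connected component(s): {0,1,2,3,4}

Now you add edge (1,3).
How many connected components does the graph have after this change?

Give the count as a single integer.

Answer: 1

Derivation:
Initial component count: 1
Add (1,3): endpoints already in same component. Count unchanged: 1.
New component count: 1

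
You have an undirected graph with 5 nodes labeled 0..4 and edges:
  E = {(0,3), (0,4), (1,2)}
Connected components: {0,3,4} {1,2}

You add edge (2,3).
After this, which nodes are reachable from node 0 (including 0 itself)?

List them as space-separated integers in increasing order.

Answer: 0 1 2 3 4

Derivation:
Before: nodes reachable from 0: {0,3,4}
Adding (2,3): merges 0's component with another. Reachability grows.
After: nodes reachable from 0: {0,1,2,3,4}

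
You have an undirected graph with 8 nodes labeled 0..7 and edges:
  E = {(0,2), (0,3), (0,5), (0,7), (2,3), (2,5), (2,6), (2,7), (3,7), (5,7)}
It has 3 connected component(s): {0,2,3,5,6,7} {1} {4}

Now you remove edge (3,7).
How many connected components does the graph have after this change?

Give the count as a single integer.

Answer: 3

Derivation:
Initial component count: 3
Remove (3,7): not a bridge. Count unchanged: 3.
  After removal, components: {0,2,3,5,6,7} {1} {4}
New component count: 3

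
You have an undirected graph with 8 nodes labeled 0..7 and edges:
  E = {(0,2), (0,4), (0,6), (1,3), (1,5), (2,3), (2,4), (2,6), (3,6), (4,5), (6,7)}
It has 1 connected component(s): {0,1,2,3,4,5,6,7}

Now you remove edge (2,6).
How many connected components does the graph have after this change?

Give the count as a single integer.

Answer: 1

Derivation:
Initial component count: 1
Remove (2,6): not a bridge. Count unchanged: 1.
  After removal, components: {0,1,2,3,4,5,6,7}
New component count: 1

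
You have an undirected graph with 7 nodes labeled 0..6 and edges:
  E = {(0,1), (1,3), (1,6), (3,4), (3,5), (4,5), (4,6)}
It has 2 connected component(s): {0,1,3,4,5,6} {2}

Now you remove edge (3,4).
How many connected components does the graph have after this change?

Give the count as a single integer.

Initial component count: 2
Remove (3,4): not a bridge. Count unchanged: 2.
  After removal, components: {0,1,3,4,5,6} {2}
New component count: 2

Answer: 2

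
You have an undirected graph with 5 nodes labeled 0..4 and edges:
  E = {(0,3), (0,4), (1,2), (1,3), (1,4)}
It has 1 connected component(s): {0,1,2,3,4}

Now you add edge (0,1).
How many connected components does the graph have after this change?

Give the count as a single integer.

Answer: 1

Derivation:
Initial component count: 1
Add (0,1): endpoints already in same component. Count unchanged: 1.
New component count: 1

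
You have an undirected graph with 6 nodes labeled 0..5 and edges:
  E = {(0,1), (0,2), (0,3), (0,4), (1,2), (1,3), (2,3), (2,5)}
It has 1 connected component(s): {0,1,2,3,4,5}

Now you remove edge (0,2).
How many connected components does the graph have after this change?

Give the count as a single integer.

Initial component count: 1
Remove (0,2): not a bridge. Count unchanged: 1.
  After removal, components: {0,1,2,3,4,5}
New component count: 1

Answer: 1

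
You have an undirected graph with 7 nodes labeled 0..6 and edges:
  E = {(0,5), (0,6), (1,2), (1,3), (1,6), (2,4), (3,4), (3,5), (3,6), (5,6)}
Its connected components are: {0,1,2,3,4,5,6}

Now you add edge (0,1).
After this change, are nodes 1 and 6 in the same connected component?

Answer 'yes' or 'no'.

Answer: yes

Derivation:
Initial components: {0,1,2,3,4,5,6}
Adding edge (0,1): both already in same component {0,1,2,3,4,5,6}. No change.
New components: {0,1,2,3,4,5,6}
Are 1 and 6 in the same component? yes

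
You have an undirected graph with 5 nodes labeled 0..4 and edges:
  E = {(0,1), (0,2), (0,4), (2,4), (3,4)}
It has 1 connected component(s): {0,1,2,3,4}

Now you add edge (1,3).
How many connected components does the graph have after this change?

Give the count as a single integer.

Initial component count: 1
Add (1,3): endpoints already in same component. Count unchanged: 1.
New component count: 1

Answer: 1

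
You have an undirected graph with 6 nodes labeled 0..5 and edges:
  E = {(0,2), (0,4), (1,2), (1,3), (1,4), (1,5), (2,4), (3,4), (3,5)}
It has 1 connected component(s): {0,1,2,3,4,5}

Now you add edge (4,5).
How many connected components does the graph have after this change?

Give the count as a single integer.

Answer: 1

Derivation:
Initial component count: 1
Add (4,5): endpoints already in same component. Count unchanged: 1.
New component count: 1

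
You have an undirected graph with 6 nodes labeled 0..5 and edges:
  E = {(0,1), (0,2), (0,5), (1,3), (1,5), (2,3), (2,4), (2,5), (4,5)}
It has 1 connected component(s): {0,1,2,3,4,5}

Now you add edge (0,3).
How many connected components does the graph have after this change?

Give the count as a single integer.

Answer: 1

Derivation:
Initial component count: 1
Add (0,3): endpoints already in same component. Count unchanged: 1.
New component count: 1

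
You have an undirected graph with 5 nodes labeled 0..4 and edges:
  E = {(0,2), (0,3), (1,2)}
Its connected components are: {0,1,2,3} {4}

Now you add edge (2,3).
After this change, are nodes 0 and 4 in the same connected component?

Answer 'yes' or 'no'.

Initial components: {0,1,2,3} {4}
Adding edge (2,3): both already in same component {0,1,2,3}. No change.
New components: {0,1,2,3} {4}
Are 0 and 4 in the same component? no

Answer: no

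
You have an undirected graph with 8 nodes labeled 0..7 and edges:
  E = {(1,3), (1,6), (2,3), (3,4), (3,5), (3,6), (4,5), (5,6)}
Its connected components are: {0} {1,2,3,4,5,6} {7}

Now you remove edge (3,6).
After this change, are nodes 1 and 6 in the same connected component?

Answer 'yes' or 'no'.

Answer: yes

Derivation:
Initial components: {0} {1,2,3,4,5,6} {7}
Removing edge (3,6): not a bridge — component count unchanged at 3.
New components: {0} {1,2,3,4,5,6} {7}
Are 1 and 6 in the same component? yes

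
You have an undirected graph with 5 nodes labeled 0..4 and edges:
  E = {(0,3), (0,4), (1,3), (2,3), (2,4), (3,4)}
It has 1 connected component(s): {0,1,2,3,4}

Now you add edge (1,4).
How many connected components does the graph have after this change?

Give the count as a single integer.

Answer: 1

Derivation:
Initial component count: 1
Add (1,4): endpoints already in same component. Count unchanged: 1.
New component count: 1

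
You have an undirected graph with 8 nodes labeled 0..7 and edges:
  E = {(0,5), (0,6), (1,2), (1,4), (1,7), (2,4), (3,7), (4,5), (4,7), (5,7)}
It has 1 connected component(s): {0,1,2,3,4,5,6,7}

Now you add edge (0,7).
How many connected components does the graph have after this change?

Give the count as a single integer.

Answer: 1

Derivation:
Initial component count: 1
Add (0,7): endpoints already in same component. Count unchanged: 1.
New component count: 1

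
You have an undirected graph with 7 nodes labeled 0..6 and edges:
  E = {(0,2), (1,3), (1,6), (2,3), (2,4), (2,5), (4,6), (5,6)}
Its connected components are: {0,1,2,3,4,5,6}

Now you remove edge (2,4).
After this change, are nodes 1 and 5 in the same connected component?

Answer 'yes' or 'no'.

Initial components: {0,1,2,3,4,5,6}
Removing edge (2,4): not a bridge — component count unchanged at 1.
New components: {0,1,2,3,4,5,6}
Are 1 and 5 in the same component? yes

Answer: yes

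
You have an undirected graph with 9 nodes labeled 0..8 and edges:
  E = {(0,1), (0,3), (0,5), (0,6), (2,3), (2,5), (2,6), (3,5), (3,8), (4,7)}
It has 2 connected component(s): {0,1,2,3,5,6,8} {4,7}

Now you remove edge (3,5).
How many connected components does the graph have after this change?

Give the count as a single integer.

Initial component count: 2
Remove (3,5): not a bridge. Count unchanged: 2.
  After removal, components: {0,1,2,3,5,6,8} {4,7}
New component count: 2

Answer: 2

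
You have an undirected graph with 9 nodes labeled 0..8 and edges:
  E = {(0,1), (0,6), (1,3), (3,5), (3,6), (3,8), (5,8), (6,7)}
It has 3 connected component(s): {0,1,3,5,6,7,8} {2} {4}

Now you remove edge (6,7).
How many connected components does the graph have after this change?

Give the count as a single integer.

Initial component count: 3
Remove (6,7): it was a bridge. Count increases: 3 -> 4.
  After removal, components: {0,1,3,5,6,8} {2} {4} {7}
New component count: 4

Answer: 4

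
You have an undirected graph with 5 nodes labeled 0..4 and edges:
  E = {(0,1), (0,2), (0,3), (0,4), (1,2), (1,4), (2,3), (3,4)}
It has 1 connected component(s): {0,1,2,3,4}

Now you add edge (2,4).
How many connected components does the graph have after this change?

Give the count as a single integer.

Initial component count: 1
Add (2,4): endpoints already in same component. Count unchanged: 1.
New component count: 1

Answer: 1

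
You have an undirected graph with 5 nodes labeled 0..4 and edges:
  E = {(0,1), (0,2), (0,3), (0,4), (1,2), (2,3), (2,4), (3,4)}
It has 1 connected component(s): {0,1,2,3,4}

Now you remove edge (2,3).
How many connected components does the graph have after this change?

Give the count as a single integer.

Answer: 1

Derivation:
Initial component count: 1
Remove (2,3): not a bridge. Count unchanged: 1.
  After removal, components: {0,1,2,3,4}
New component count: 1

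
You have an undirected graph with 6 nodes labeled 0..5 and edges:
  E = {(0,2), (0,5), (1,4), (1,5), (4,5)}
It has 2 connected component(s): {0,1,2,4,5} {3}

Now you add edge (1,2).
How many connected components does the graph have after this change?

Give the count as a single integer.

Initial component count: 2
Add (1,2): endpoints already in same component. Count unchanged: 2.
New component count: 2

Answer: 2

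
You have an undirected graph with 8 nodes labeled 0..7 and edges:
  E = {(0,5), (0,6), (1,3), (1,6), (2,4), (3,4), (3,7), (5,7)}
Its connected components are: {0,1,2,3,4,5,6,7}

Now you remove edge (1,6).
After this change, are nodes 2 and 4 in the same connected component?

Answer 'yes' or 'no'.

Answer: yes

Derivation:
Initial components: {0,1,2,3,4,5,6,7}
Removing edge (1,6): not a bridge — component count unchanged at 1.
New components: {0,1,2,3,4,5,6,7}
Are 2 and 4 in the same component? yes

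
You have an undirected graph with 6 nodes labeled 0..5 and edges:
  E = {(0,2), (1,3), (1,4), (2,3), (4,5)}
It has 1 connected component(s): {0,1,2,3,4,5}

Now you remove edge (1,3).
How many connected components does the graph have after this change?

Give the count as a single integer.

Answer: 2

Derivation:
Initial component count: 1
Remove (1,3): it was a bridge. Count increases: 1 -> 2.
  After removal, components: {0,2,3} {1,4,5}
New component count: 2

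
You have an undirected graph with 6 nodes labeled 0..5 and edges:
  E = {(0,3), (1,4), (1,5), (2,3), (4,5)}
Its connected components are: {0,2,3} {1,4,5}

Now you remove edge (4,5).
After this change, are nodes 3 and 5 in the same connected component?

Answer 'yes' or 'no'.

Initial components: {0,2,3} {1,4,5}
Removing edge (4,5): not a bridge — component count unchanged at 2.
New components: {0,2,3} {1,4,5}
Are 3 and 5 in the same component? no

Answer: no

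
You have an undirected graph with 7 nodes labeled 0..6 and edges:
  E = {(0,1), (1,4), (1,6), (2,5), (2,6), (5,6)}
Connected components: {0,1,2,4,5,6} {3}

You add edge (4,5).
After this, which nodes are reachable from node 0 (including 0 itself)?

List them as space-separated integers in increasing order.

Before: nodes reachable from 0: {0,1,2,4,5,6}
Adding (4,5): both endpoints already in same component. Reachability from 0 unchanged.
After: nodes reachable from 0: {0,1,2,4,5,6}

Answer: 0 1 2 4 5 6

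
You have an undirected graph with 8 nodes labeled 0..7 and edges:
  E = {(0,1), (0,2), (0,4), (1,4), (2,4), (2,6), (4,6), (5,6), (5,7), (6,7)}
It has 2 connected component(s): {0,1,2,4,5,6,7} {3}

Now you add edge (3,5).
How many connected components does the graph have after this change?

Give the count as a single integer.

Answer: 1

Derivation:
Initial component count: 2
Add (3,5): merges two components. Count decreases: 2 -> 1.
New component count: 1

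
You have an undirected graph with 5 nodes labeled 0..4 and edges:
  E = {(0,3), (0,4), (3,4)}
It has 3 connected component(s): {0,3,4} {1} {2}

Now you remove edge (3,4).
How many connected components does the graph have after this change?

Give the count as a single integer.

Initial component count: 3
Remove (3,4): not a bridge. Count unchanged: 3.
  After removal, components: {0,3,4} {1} {2}
New component count: 3

Answer: 3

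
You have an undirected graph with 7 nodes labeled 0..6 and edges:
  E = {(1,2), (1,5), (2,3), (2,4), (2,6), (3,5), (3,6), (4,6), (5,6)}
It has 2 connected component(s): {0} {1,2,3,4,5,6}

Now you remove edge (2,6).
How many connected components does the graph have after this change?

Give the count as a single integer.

Answer: 2

Derivation:
Initial component count: 2
Remove (2,6): not a bridge. Count unchanged: 2.
  After removal, components: {0} {1,2,3,4,5,6}
New component count: 2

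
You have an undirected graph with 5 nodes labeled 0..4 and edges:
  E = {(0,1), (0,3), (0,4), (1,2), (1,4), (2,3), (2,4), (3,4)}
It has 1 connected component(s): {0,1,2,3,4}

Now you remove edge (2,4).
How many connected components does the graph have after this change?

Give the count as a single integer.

Answer: 1

Derivation:
Initial component count: 1
Remove (2,4): not a bridge. Count unchanged: 1.
  After removal, components: {0,1,2,3,4}
New component count: 1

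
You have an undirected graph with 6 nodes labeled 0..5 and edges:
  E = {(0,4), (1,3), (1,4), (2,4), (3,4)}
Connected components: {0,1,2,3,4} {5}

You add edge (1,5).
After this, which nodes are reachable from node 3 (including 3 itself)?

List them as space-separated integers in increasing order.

Before: nodes reachable from 3: {0,1,2,3,4}
Adding (1,5): merges 3's component with another. Reachability grows.
After: nodes reachable from 3: {0,1,2,3,4,5}

Answer: 0 1 2 3 4 5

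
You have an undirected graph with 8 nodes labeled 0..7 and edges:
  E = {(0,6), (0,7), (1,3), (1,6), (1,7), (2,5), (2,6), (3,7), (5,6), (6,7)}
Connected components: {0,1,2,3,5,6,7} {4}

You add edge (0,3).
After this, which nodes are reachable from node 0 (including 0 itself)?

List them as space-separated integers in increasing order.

Answer: 0 1 2 3 5 6 7

Derivation:
Before: nodes reachable from 0: {0,1,2,3,5,6,7}
Adding (0,3): both endpoints already in same component. Reachability from 0 unchanged.
After: nodes reachable from 0: {0,1,2,3,5,6,7}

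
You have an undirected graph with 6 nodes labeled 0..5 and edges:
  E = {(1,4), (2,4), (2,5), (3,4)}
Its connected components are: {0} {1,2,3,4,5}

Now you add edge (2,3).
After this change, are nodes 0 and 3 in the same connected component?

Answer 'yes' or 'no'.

Initial components: {0} {1,2,3,4,5}
Adding edge (2,3): both already in same component {1,2,3,4,5}. No change.
New components: {0} {1,2,3,4,5}
Are 0 and 3 in the same component? no

Answer: no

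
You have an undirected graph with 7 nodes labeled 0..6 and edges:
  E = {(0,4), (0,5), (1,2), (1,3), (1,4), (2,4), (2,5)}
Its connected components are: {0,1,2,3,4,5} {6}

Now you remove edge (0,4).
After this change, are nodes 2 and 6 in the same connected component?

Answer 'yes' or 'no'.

Answer: no

Derivation:
Initial components: {0,1,2,3,4,5} {6}
Removing edge (0,4): not a bridge — component count unchanged at 2.
New components: {0,1,2,3,4,5} {6}
Are 2 and 6 in the same component? no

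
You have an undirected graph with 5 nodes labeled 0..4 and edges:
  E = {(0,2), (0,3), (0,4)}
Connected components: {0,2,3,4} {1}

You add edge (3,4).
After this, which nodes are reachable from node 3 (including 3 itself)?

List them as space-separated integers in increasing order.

Answer: 0 2 3 4

Derivation:
Before: nodes reachable from 3: {0,2,3,4}
Adding (3,4): both endpoints already in same component. Reachability from 3 unchanged.
After: nodes reachable from 3: {0,2,3,4}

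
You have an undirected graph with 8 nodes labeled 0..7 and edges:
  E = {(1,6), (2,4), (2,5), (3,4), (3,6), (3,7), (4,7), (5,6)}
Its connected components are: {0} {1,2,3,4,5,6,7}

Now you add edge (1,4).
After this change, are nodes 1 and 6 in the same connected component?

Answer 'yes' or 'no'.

Answer: yes

Derivation:
Initial components: {0} {1,2,3,4,5,6,7}
Adding edge (1,4): both already in same component {1,2,3,4,5,6,7}. No change.
New components: {0} {1,2,3,4,5,6,7}
Are 1 and 6 in the same component? yes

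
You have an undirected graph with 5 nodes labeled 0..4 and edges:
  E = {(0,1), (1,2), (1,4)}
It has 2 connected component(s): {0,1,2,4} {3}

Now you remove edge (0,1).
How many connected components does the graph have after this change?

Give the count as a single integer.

Answer: 3

Derivation:
Initial component count: 2
Remove (0,1): it was a bridge. Count increases: 2 -> 3.
  After removal, components: {0} {1,2,4} {3}
New component count: 3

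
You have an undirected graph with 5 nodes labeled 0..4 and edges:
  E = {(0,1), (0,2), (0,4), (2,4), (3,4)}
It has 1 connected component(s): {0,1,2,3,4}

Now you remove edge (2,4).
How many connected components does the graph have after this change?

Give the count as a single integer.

Initial component count: 1
Remove (2,4): not a bridge. Count unchanged: 1.
  After removal, components: {0,1,2,3,4}
New component count: 1

Answer: 1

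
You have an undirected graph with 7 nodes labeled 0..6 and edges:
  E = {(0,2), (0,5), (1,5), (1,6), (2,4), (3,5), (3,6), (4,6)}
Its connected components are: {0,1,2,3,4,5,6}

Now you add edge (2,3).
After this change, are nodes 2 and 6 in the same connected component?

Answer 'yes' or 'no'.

Initial components: {0,1,2,3,4,5,6}
Adding edge (2,3): both already in same component {0,1,2,3,4,5,6}. No change.
New components: {0,1,2,3,4,5,6}
Are 2 and 6 in the same component? yes

Answer: yes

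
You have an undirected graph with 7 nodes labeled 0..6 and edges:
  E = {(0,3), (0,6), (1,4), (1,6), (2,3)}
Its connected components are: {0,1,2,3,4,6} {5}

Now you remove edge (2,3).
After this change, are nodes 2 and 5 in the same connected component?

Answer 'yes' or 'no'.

Initial components: {0,1,2,3,4,6} {5}
Removing edge (2,3): it was a bridge — component count 2 -> 3.
New components: {0,1,3,4,6} {2} {5}
Are 2 and 5 in the same component? no

Answer: no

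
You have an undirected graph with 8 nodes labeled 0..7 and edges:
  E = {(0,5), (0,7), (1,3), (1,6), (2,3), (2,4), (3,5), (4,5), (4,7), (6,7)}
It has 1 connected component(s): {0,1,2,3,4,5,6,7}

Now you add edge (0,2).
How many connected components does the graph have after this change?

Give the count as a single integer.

Answer: 1

Derivation:
Initial component count: 1
Add (0,2): endpoints already in same component. Count unchanged: 1.
New component count: 1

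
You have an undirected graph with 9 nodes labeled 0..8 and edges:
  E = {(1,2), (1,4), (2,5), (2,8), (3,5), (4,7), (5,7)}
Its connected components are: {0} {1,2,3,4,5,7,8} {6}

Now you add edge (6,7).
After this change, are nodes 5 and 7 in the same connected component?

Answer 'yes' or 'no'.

Answer: yes

Derivation:
Initial components: {0} {1,2,3,4,5,7,8} {6}
Adding edge (6,7): merges {6} and {1,2,3,4,5,7,8}.
New components: {0} {1,2,3,4,5,6,7,8}
Are 5 and 7 in the same component? yes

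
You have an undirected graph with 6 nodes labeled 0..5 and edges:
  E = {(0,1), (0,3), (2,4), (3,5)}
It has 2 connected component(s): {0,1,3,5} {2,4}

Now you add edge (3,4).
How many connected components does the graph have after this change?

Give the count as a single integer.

Initial component count: 2
Add (3,4): merges two components. Count decreases: 2 -> 1.
New component count: 1

Answer: 1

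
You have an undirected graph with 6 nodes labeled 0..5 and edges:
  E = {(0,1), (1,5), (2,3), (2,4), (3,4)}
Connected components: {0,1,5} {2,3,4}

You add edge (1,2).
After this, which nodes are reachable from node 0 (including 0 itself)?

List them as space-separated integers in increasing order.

Answer: 0 1 2 3 4 5

Derivation:
Before: nodes reachable from 0: {0,1,5}
Adding (1,2): merges 0's component with another. Reachability grows.
After: nodes reachable from 0: {0,1,2,3,4,5}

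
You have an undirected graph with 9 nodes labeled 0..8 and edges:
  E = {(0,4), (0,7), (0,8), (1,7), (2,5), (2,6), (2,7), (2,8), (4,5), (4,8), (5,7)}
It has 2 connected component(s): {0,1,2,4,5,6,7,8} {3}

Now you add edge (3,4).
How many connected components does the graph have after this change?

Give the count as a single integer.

Initial component count: 2
Add (3,4): merges two components. Count decreases: 2 -> 1.
New component count: 1

Answer: 1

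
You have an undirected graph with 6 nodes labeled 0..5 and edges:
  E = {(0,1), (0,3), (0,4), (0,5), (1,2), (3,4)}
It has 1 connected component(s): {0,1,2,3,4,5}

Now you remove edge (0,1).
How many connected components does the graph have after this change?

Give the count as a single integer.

Answer: 2

Derivation:
Initial component count: 1
Remove (0,1): it was a bridge. Count increases: 1 -> 2.
  After removal, components: {0,3,4,5} {1,2}
New component count: 2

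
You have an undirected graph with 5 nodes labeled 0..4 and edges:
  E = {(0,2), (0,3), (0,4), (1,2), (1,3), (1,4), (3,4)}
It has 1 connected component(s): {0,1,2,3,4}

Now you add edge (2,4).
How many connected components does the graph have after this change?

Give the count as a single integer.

Answer: 1

Derivation:
Initial component count: 1
Add (2,4): endpoints already in same component. Count unchanged: 1.
New component count: 1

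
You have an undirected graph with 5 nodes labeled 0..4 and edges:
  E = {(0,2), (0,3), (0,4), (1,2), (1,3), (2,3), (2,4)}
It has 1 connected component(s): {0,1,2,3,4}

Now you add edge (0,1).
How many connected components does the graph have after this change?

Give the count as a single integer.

Answer: 1

Derivation:
Initial component count: 1
Add (0,1): endpoints already in same component. Count unchanged: 1.
New component count: 1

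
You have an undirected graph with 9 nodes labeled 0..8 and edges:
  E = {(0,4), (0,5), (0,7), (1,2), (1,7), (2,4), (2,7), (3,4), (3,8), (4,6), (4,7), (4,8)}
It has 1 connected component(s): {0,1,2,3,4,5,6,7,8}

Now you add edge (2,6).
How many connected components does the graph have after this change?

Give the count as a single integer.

Initial component count: 1
Add (2,6): endpoints already in same component. Count unchanged: 1.
New component count: 1

Answer: 1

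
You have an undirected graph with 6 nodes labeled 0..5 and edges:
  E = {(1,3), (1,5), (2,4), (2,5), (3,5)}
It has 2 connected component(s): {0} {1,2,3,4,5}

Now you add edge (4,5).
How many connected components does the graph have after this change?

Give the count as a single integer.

Answer: 2

Derivation:
Initial component count: 2
Add (4,5): endpoints already in same component. Count unchanged: 2.
New component count: 2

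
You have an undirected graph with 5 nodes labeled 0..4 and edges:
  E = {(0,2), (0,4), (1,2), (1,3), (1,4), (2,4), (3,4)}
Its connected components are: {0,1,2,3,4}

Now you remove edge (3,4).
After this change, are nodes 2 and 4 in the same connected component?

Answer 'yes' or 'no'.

Initial components: {0,1,2,3,4}
Removing edge (3,4): not a bridge — component count unchanged at 1.
New components: {0,1,2,3,4}
Are 2 and 4 in the same component? yes

Answer: yes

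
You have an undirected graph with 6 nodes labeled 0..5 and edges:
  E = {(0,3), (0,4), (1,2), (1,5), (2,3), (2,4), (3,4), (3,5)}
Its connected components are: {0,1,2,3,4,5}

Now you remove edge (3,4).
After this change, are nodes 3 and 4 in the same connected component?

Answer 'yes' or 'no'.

Answer: yes

Derivation:
Initial components: {0,1,2,3,4,5}
Removing edge (3,4): not a bridge — component count unchanged at 1.
New components: {0,1,2,3,4,5}
Are 3 and 4 in the same component? yes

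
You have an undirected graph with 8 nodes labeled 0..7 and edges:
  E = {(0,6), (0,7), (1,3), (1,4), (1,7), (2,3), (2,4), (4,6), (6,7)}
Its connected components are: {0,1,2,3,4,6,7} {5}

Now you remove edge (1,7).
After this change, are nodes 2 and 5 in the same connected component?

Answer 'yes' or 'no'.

Answer: no

Derivation:
Initial components: {0,1,2,3,4,6,7} {5}
Removing edge (1,7): not a bridge — component count unchanged at 2.
New components: {0,1,2,3,4,6,7} {5}
Are 2 and 5 in the same component? no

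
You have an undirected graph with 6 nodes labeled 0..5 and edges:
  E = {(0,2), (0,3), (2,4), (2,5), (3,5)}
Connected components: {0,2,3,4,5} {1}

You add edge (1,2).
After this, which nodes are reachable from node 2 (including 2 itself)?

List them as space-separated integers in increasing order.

Answer: 0 1 2 3 4 5

Derivation:
Before: nodes reachable from 2: {0,2,3,4,5}
Adding (1,2): merges 2's component with another. Reachability grows.
After: nodes reachable from 2: {0,1,2,3,4,5}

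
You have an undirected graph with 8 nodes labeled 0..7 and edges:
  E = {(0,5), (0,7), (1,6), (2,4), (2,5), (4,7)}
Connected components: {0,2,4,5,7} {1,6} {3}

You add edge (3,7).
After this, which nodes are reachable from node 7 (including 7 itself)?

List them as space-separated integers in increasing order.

Answer: 0 2 3 4 5 7

Derivation:
Before: nodes reachable from 7: {0,2,4,5,7}
Adding (3,7): merges 7's component with another. Reachability grows.
After: nodes reachable from 7: {0,2,3,4,5,7}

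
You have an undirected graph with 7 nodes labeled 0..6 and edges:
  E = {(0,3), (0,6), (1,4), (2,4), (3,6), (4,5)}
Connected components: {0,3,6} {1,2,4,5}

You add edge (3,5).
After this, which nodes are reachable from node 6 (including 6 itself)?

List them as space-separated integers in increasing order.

Before: nodes reachable from 6: {0,3,6}
Adding (3,5): merges 6's component with another. Reachability grows.
After: nodes reachable from 6: {0,1,2,3,4,5,6}

Answer: 0 1 2 3 4 5 6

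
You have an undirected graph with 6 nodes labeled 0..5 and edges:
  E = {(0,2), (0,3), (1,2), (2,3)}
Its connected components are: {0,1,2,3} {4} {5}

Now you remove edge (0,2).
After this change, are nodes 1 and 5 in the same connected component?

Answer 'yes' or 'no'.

Answer: no

Derivation:
Initial components: {0,1,2,3} {4} {5}
Removing edge (0,2): not a bridge — component count unchanged at 3.
New components: {0,1,2,3} {4} {5}
Are 1 and 5 in the same component? no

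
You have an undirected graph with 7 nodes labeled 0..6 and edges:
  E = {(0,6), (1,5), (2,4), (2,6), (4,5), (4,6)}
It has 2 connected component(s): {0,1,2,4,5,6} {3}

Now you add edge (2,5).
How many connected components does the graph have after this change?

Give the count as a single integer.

Answer: 2

Derivation:
Initial component count: 2
Add (2,5): endpoints already in same component. Count unchanged: 2.
New component count: 2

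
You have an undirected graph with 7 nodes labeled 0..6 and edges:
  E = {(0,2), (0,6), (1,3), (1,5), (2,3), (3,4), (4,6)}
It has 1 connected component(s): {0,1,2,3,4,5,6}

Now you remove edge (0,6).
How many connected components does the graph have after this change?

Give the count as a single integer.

Initial component count: 1
Remove (0,6): not a bridge. Count unchanged: 1.
  After removal, components: {0,1,2,3,4,5,6}
New component count: 1

Answer: 1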